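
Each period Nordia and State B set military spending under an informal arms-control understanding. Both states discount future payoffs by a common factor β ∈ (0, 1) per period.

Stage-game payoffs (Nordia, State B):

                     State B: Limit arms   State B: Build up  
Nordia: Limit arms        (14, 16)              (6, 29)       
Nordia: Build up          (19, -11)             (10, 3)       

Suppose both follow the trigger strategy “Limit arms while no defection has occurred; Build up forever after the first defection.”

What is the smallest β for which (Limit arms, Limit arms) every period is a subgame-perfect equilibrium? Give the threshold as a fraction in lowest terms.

5/9

Nordia's threshold: (19−14)/(19−10) = 5/9.
State B's threshold: (29−16)/(29−3) = 1/2.
5/9 > 1/2, so Nordia binds and β* = 5/9.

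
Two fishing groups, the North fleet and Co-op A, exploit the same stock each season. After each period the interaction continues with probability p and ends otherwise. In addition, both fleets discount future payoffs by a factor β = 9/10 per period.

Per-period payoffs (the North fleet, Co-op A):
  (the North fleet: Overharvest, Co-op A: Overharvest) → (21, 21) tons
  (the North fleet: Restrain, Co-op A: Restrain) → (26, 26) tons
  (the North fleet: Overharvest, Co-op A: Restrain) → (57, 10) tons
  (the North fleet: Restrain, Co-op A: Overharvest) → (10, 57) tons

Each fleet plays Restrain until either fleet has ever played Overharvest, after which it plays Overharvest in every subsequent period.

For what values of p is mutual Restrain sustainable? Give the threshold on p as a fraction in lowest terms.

With continuation probability p and discount β, the effective per-period discount factor is βp.
Grim-trigger IC: βp ≥ (57−26)/(57−21) = 31/36.
So p ≥ (31/36)/(9/10) = 155/162.

155/162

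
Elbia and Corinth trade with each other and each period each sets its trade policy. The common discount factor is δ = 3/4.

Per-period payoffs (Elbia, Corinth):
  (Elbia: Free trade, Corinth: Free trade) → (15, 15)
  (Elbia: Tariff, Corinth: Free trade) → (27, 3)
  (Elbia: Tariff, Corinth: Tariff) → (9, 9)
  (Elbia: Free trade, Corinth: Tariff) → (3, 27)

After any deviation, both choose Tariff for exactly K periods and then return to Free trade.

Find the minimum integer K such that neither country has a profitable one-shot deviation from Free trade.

4

Need Σ_{k=1}^{K} δ^k ≥ (27−15)/(15−9) = 2.0000 at δ = 3/4.
At K = 3 the sum is 1.7344 < 2.0000; at K = 4 it is 2.0508 ≥ 2.0000.
So the minimum punishment length is K = 4.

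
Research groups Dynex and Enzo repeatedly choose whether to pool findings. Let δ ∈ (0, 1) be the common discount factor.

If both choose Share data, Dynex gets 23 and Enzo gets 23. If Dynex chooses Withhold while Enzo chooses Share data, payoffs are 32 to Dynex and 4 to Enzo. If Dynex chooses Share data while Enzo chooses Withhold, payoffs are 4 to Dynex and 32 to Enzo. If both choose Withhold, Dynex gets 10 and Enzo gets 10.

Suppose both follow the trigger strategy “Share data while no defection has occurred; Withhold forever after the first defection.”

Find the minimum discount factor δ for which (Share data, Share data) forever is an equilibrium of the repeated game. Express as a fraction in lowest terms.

9/22

Cooperation forever yields 23 each period: 23/(1−δ).
Deviating yields 32 once, then 10 forever: 32 + 10δ/(1−δ).
No profitable deviation requires 23/(1−δ) ≥ 32 + 10δ/(1−δ).
Multiplying by (1−δ): 23 ≥ 32(1−δ) + 10δ = 32 − 22δ.
So 22δ ≥ 9, i.e. δ ≥ 9/22.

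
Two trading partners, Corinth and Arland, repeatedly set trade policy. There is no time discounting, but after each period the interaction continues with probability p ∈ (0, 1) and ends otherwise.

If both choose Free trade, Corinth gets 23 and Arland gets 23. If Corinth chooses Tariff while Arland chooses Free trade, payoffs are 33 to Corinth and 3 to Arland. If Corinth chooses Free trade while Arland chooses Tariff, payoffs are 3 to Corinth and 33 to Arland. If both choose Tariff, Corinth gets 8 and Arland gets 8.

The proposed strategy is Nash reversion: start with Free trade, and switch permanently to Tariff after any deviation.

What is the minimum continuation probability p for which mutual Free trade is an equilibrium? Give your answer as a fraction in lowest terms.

2/5

With no time discounting, the continuation probability p plays the role of the discount factor.
Grim-trigger IC: 23/(1−p) ≥ 33 + 8p/(1−p) ⇒ p ≥ (33−23)/(33−8) = 2/5.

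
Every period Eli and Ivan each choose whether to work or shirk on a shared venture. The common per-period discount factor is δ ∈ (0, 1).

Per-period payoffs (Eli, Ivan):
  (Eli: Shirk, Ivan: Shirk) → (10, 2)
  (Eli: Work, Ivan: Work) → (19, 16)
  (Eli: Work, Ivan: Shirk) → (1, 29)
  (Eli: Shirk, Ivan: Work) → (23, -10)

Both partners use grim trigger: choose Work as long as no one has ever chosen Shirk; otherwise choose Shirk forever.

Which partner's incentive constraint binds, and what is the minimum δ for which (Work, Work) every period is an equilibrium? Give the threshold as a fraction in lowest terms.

Ivan; δ ≥ 13/27

Eli: cooperation gives 19 each period; deviation gives 23 once then 10 forever.
  19/(1−δ) ≥ 23 + 10δ/(1−δ) ⇒ δ ≥ 4/13.
Ivan: cooperation gives 16 each period; deviation gives 29 once then 2 forever.
  δ ≥ 13/27.
Both must hold, so the binding constraint is Ivan's: δ ≥ 13/27.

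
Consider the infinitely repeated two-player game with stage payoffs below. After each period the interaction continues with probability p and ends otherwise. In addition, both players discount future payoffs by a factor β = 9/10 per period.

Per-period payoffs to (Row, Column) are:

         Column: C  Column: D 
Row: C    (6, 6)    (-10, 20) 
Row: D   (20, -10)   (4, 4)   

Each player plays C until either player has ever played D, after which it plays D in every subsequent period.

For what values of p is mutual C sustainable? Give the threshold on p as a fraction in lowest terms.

35/36

Expected continuation weight on next period's payoff is β·p = 9/10·p, which plays the role of the discount factor.
Cooperation requires 9/10·p ≥ (20−6)/(20−4) = 7/8, hence p ≥ 35/36.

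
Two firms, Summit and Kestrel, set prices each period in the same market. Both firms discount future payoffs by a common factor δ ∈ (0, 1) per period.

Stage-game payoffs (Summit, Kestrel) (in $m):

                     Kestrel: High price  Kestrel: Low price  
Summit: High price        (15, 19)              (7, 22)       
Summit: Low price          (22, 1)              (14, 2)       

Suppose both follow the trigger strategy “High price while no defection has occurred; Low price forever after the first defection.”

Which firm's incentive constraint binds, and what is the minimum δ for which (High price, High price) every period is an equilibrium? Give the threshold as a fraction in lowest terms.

Summit; δ ≥ 7/8

For Summit: deviation gain 22−15 = 7, per-period punishment loss 15−14 = 1. IC gives δ ≥ 7/8.
For Kestrel: gain 3, loss 17 per period, so δ ≥ 3/20.
The tighter constraint is Summit's, so cooperation needs δ ≥ 7/8.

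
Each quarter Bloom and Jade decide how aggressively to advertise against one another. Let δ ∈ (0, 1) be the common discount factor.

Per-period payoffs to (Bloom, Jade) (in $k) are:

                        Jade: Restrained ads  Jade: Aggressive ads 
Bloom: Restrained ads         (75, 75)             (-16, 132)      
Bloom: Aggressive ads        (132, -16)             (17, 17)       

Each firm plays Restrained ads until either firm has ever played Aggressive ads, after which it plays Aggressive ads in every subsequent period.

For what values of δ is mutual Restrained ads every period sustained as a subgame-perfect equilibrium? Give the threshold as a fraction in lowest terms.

57/115

Cooperation forever yields 75 each period: 75/(1−δ).
Deviating yields 132 once, then 17 forever: 132 + 17δ/(1−δ).
No profitable deviation requires 75/(1−δ) ≥ 132 + 17δ/(1−δ).
Multiplying by (1−δ): 75 ≥ 132(1−δ) + 17δ = 132 − 115δ.
So 115δ ≥ 57, i.e. δ ≥ 57/115.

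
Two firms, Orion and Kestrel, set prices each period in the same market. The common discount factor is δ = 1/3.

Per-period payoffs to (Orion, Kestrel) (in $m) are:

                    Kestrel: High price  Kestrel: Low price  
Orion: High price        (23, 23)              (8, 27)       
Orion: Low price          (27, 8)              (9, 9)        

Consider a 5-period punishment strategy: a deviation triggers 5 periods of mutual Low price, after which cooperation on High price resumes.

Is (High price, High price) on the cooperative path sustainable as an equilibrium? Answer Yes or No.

Yes

A one-shot deviation gives 27 now, then 9 for 5 periods, then back to 23.
Gain from deviating: (27−23) today; loss: (23−9) in each of the next 5 periods.
No-deviation condition: (23−9)(δ+…+δ^5) ≥ 27−23, i.e. δ+…+δ^5 ≥ 2/7.
At δ = 1/3: δ+…+δ^5 = 0.4979 ≥ 0.2857.
So cooperation is sustainable.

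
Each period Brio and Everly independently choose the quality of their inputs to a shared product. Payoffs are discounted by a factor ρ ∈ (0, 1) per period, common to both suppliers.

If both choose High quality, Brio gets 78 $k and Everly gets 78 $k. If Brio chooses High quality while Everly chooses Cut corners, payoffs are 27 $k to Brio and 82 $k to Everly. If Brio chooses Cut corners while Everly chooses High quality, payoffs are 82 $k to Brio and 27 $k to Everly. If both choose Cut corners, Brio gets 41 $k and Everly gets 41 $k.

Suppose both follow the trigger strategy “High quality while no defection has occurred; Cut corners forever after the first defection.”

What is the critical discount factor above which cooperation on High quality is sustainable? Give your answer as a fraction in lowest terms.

Cooperation forever yields 78 each period: 78/(1−ρ).
Deviating yields 82 once, then 41 forever: 82 + 41ρ/(1−ρ).
No profitable deviation requires 78/(1−ρ) ≥ 82 + 41ρ/(1−ρ).
Multiplying by (1−ρ): 78 ≥ 82(1−ρ) + 41ρ = 82 − 41ρ.
So 41ρ ≥ 4, i.e. ρ ≥ 4/41.

4/41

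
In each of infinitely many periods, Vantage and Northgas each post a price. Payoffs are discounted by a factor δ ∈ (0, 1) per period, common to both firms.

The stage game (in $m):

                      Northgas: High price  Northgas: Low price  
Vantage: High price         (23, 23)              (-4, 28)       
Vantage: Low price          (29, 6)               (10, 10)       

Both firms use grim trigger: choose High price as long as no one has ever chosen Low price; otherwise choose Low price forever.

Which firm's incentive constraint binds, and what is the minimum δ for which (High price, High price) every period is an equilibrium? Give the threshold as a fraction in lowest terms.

Vantage; δ ≥ 6/19

Vantage: cooperation gives 23 each period; deviation gives 29 once then 10 forever.
  23/(1−δ) ≥ 29 + 10δ/(1−δ) ⇒ δ ≥ 6/19.
Northgas: cooperation gives 23 each period; deviation gives 28 once then 10 forever.
  δ ≥ 5/18.
Both must hold, so the binding constraint is Vantage's: δ ≥ 6/19.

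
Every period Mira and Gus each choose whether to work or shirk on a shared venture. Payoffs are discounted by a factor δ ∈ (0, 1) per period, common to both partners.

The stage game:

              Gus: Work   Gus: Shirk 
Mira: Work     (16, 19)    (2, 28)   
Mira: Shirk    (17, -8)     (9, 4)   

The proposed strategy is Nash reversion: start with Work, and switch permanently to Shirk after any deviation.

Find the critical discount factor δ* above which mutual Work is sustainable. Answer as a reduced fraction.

For Mira: deviation gain 17−16 = 1, per-period punishment loss 16−9 = 7. IC gives δ ≥ 1/8.
For Gus: gain 9, loss 15 per period, so δ ≥ 9/24 = 3/8.
The tighter constraint is Gus's, so cooperation needs δ ≥ 3/8.

3/8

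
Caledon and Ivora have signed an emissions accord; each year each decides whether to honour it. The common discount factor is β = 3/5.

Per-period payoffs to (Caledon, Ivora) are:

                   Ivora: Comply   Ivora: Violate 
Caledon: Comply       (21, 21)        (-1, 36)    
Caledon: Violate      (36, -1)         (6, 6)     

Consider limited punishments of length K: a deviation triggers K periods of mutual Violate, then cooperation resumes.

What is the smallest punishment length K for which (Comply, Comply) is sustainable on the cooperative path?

3

IC: β(1−β^K)/(1−β) ≥ (36−21)/(21−6) = 1.
With β = 3/5: need 1 − β^K ≥ 1·(1−3/5)/(3/5), i.e. β^K ≤ 0.3333.
Since (3/5)^2 = 0.3600 and (3/5)^3 = 0.2160, the smallest such K is 3.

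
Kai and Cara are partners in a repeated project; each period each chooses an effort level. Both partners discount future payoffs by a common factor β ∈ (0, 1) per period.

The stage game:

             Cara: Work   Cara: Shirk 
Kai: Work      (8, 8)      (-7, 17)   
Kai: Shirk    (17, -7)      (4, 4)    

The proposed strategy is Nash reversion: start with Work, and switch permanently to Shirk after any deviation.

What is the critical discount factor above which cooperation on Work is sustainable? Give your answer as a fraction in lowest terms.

Under grim trigger the critical discount factor is (T−C)/(T−P) with T = 17, C = 8, P = 4.
β* = (17−8)/(17−4) = 9/13.

9/13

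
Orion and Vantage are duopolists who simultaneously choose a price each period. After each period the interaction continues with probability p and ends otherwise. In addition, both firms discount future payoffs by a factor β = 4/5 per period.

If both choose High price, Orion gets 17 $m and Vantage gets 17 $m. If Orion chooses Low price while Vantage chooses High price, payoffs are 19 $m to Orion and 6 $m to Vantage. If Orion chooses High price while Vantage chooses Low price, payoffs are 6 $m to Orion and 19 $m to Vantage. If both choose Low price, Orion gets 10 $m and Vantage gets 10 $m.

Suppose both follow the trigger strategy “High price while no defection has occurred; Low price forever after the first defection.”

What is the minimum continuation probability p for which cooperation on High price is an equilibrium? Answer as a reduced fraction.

Expected continuation weight on next period's payoff is β·p = 4/5·p, which plays the role of the discount factor.
Cooperation requires 4/5·p ≥ (19−17)/(19−10) = 2/9, hence p ≥ 5/18.

5/18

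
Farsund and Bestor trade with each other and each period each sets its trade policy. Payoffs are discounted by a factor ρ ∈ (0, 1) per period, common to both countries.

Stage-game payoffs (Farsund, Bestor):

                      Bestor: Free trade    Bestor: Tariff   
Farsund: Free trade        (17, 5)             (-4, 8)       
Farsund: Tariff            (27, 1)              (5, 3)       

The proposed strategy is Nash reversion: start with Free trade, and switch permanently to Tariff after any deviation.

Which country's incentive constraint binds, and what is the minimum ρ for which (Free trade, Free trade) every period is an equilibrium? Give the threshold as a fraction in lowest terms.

Bestor; ρ ≥ 3/5

Farsund's threshold: (27−17)/(27−5) = 5/11.
Bestor's threshold: (8−5)/(8−3) = 3/5.
5/11 < 3/5, so Bestor binds and ρ* = 3/5.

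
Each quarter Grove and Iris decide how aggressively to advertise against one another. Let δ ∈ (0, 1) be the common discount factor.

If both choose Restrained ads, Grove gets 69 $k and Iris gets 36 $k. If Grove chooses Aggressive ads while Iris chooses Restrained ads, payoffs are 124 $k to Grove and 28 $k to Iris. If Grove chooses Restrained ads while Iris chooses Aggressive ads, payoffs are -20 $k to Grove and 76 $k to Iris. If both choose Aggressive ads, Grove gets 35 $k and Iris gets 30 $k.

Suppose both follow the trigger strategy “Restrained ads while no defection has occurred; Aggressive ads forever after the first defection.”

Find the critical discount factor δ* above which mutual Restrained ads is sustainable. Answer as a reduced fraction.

For Grove: deviation gain 124−69 = 55, per-period punishment loss 69−35 = 34. IC gives δ ≥ 55/89.
For Iris: gain 40, loss 6 per period, so δ ≥ 40/46 = 20/23.
The tighter constraint is Iris's, so cooperation needs δ ≥ 20/23.

20/23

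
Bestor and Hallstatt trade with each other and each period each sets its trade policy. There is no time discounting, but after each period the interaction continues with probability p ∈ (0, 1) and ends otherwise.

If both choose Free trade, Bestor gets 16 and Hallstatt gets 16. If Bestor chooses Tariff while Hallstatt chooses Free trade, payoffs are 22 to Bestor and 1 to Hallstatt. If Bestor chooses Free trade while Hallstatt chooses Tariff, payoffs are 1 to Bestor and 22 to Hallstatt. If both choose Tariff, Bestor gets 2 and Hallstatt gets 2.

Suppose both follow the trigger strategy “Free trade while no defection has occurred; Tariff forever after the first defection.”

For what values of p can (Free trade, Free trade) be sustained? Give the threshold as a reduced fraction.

Expected cooperation value is 16 + p·16 + p²·16 + … = 16/(1−p); deviation gives 22 + p·2/(1−p).
16 ≥ 22(1−p) + 2p ⇒ 20p ≥ 6 ⇒ p ≥ 6/20 = 3/10.

3/10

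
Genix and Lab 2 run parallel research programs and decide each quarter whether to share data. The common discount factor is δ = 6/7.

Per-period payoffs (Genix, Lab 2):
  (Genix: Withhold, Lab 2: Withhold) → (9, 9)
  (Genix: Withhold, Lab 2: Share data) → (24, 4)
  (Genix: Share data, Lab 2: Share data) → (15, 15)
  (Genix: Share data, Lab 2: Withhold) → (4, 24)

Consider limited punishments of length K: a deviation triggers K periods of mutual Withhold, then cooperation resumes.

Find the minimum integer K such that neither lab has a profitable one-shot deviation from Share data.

IC: δ(1−δ^K)/(1−δ) ≥ (24−15)/(15−9) = 3/2.
With δ = 6/7: need 1 − δ^K ≥ 3/2·(1−6/7)/(6/7), i.e. δ^K ≤ 0.7500.
Since (6/7)^1 = 0.8571 and (6/7)^2 = 0.7347, the smallest such K is 2.

2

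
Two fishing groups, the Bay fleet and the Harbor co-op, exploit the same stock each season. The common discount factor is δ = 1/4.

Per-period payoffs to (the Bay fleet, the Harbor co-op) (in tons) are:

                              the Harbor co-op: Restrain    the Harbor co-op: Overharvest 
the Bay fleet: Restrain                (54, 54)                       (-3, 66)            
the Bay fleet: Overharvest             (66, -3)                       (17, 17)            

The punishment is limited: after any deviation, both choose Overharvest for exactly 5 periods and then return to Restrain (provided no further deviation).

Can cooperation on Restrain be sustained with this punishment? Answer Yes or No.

Yes

A one-shot deviation gives 66 now, then 17 for 5 periods, then back to 54.
Gain from deviating: (66−54) today; loss: (54−17) in each of the next 5 periods.
No-deviation condition: (54−17)(δ+…+δ^5) ≥ 66−54, i.e. δ+…+δ^5 ≥ 12/37.
At δ = 1/4: δ+…+δ^5 = 0.3330 ≥ 0.3243.
So cooperation is sustainable.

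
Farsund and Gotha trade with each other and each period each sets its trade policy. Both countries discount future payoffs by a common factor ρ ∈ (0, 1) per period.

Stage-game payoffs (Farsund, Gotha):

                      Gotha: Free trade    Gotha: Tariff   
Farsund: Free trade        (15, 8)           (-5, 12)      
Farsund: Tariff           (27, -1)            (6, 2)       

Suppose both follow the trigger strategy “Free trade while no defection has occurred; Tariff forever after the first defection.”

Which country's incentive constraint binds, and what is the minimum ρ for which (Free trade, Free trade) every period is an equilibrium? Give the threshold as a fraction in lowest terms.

Farsund: cooperation gives 15 each period; deviation gives 27 once then 6 forever.
  15/(1−ρ) ≥ 27 + 6ρ/(1−ρ) ⇒ ρ ≥ 12/21 = 4/7.
Gotha: cooperation gives 8 each period; deviation gives 12 once then 2 forever.
  ρ ≥ 4/10 = 2/5.
Both must hold, so the binding constraint is Farsund's: ρ ≥ 4/7.

Farsund; ρ ≥ 4/7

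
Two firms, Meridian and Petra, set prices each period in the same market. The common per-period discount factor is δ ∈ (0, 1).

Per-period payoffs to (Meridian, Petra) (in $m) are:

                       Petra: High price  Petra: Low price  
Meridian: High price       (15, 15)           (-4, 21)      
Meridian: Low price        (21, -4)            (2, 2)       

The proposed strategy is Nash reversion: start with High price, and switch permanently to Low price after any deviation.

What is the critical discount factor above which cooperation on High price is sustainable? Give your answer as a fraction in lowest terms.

6/19

One-period gain from deviating is 21 − 15 = 6. The loss is 15 − 2 = 13 in every subsequent period, with present value 13·δ/(1−δ).
Deviation is unprofitable when 13·δ/(1−δ) ≥ 6, i.e. δ/(1−δ) ≥ 6/13.
Equivalently δ ≥ 6/(6+13) = 6/19.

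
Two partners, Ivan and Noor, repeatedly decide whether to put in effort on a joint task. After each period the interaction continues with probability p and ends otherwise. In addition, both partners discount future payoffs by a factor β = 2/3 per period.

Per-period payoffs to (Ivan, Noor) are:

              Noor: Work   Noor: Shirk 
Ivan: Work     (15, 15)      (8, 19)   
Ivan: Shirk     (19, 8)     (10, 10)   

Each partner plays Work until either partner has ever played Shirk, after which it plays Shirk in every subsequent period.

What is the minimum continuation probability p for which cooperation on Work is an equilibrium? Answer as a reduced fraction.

2/3

With continuation probability p and discount β, the effective per-period discount factor is βp.
Grim-trigger IC: βp ≥ (19−15)/(19−10) = 4/9.
So p ≥ (4/9)/(2/3) = 2/3.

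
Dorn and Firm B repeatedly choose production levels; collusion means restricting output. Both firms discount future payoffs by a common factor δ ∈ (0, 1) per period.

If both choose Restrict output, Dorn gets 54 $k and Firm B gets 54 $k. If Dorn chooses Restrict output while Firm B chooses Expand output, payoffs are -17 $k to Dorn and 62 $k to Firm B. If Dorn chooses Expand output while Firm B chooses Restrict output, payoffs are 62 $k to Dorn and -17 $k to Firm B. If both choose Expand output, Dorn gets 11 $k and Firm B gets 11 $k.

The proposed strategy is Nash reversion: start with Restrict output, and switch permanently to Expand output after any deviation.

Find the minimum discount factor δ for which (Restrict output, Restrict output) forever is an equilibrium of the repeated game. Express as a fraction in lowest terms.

8/51

54/(1−δ) ≥ 62 + 11δ/(1−δ)
54 ≥ 62 − 51δ
δ ≥ 8/51.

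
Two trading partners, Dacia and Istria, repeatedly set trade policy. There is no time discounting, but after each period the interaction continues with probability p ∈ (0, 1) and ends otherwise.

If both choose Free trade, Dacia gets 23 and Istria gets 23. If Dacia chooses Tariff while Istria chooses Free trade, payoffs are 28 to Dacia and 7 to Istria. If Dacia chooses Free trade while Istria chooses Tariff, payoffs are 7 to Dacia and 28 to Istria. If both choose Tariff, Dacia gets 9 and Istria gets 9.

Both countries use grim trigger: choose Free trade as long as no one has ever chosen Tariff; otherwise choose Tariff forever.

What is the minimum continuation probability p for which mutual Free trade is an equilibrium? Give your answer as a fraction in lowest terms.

Expected cooperation value is 23 + p·23 + p²·23 + … = 23/(1−p); deviation gives 28 + p·9/(1−p).
23 ≥ 28(1−p) + 9p ⇒ 19p ≥ 5 ⇒ p ≥ 5/19.

5/19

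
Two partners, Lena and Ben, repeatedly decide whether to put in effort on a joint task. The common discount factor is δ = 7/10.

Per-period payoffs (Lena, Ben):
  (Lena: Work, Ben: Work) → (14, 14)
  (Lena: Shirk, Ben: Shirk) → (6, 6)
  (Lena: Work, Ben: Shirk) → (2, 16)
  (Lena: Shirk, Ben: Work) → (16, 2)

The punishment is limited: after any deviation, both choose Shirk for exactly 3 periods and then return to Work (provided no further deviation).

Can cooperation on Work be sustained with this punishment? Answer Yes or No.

Yes

IC: δ+…+δ^3 ≥ (16−14)/(14−6) = 1/4.
At δ = 7/10: partial sum = 1.5330 ≥ 0.2500. Cooperation sustainable.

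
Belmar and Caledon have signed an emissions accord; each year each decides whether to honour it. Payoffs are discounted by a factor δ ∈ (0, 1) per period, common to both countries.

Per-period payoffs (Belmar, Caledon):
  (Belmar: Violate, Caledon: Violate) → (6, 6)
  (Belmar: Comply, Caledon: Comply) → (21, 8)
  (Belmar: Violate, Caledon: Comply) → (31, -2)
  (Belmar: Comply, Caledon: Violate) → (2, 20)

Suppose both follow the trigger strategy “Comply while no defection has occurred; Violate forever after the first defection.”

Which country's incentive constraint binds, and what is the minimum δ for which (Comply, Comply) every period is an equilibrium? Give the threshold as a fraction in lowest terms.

Belmar's threshold: (31−21)/(31−6) = 2/5.
Caledon's threshold: (20−8)/(20−6) = 6/7.
2/5 < 6/7, so Caledon binds and δ* = 6/7.

Caledon; δ ≥ 6/7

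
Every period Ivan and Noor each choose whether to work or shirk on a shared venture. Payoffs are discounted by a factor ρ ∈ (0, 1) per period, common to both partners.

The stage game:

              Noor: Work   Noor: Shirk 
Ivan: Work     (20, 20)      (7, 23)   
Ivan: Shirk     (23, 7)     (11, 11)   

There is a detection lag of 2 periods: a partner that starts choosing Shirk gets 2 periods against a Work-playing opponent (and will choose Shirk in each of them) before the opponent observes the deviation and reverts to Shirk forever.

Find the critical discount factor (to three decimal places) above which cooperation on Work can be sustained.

The best deviation is to choose Shirk for all 2 undetected periods, earning 23 each, then 11 forever once detected.
Deviation value: 23(1−ρ^2)/(1−ρ) + 11ρ^2/(1−ρ); cooperation value: 20/(1−ρ).
IC: 20 ≥ 23(1−ρ^2) + 11ρ^2 = 23 − 12ρ^2.
So ρ^2 ≥ 3/12 = 1/4, giving ρ ≥ (1/4)^(1/2) ≈ 0.500.

0.500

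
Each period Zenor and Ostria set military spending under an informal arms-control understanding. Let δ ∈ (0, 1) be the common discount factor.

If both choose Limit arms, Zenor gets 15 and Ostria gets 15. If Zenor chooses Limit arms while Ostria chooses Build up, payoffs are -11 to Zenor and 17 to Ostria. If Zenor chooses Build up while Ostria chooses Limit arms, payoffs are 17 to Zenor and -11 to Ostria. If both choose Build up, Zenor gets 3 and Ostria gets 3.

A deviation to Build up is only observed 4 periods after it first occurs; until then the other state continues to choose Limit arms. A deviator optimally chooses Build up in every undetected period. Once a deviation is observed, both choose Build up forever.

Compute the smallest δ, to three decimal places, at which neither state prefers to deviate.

0.615

The best deviation is to choose Build up for all 4 undetected periods, earning 17 each, then 3 forever once detected.
Deviation value: 17(1−δ^4)/(1−δ) + 3δ^4/(1−δ); cooperation value: 15/(1−δ).
IC: 15 ≥ 17(1−δ^4) + 3δ^4 = 17 − 14δ^4.
So δ^4 ≥ 2/14 = 1/7, giving δ ≥ (1/7)^(1/4) ≈ 0.615.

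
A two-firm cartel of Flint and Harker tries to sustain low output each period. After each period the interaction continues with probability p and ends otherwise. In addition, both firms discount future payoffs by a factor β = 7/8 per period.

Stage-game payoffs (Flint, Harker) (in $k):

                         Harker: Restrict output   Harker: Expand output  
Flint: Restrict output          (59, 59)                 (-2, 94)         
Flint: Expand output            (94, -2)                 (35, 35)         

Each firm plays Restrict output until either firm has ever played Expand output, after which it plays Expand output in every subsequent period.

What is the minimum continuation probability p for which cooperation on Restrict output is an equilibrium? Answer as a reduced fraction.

40/59

With continuation probability p and discount β, the effective per-period discount factor is βp.
Grim-trigger IC: βp ≥ (94−59)/(94−35) = 35/59.
So p ≥ (35/59)/(7/8) = 40/59.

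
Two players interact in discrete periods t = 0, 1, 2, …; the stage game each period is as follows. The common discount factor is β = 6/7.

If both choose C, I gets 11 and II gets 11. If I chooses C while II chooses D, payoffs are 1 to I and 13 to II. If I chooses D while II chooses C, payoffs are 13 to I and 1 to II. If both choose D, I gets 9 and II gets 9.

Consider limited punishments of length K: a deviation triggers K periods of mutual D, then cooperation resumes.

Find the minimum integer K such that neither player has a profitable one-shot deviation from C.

IC: β(1−β^K)/(1−β) ≥ (13−11)/(11−9) = 1.
With β = 6/7: need 1 − β^K ≥ 1·(1−6/7)/(6/7), i.e. β^K ≤ 0.8333.
Since (6/7)^1 = 0.8571 and (6/7)^2 = 0.7347, the smallest such K is 2.

2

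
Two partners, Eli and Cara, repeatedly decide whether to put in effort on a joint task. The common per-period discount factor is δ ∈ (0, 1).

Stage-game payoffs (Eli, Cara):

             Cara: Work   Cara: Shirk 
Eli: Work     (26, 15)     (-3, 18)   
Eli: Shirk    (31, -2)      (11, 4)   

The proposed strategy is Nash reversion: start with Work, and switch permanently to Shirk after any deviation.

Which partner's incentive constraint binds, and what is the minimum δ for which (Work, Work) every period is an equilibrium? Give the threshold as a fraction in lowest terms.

Eli; δ ≥ 1/4

Eli: cooperation gives 26 each period; deviation gives 31 once then 11 forever.
  26/(1−δ) ≥ 31 + 11δ/(1−δ) ⇒ δ ≥ 5/20 = 1/4.
Cara: cooperation gives 15 each period; deviation gives 18 once then 4 forever.
  δ ≥ 3/14.
Both must hold, so the binding constraint is Eli's: δ ≥ 1/4.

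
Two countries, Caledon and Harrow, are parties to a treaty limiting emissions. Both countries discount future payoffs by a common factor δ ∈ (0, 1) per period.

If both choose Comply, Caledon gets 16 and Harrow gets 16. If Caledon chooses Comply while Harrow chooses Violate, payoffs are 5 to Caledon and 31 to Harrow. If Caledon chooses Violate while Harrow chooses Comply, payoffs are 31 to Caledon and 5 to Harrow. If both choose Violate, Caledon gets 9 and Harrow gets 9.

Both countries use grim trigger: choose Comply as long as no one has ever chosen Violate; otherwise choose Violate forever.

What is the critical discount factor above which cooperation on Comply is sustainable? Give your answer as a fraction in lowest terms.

16/(1−δ) ≥ 31 + 9δ/(1−δ)
16 ≥ 31 − 22δ
δ ≥ 15/22.

15/22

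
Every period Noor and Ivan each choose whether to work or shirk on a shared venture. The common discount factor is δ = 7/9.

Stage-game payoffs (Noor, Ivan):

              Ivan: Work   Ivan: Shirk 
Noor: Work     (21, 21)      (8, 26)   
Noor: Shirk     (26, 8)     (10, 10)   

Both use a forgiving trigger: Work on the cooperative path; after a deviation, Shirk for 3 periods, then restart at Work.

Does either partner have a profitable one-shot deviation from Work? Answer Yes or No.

No

Comparing payoff streams over the 4 periods until play realigns: cooperate → 21(1+δ+…+δ^3); deviate → 26 + 10(δ+…+δ^3).
Cooperation is sustained iff (21−10)(δ+…+δ^3) ≥ 26−21.
δ+…+δ^3 = 7/9·(1−(7/9)^3)/(1−7/9) = 1.8532, and (26−21)/(21−10) = 0.4545.
1.8532 ≥ 0.4545, so cooperation is sustainable.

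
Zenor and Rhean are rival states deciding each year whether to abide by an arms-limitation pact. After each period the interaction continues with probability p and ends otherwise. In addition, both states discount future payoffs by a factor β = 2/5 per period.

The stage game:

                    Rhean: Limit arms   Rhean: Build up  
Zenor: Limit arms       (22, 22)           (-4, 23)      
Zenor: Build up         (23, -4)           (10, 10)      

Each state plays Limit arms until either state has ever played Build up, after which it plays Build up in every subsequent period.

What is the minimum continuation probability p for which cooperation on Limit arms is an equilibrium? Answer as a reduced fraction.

Expected continuation weight on next period's payoff is β·p = 2/5·p, which plays the role of the discount factor.
Cooperation requires 2/5·p ≥ (23−22)/(23−10) = 1/13, hence p ≥ 5/26.

5/26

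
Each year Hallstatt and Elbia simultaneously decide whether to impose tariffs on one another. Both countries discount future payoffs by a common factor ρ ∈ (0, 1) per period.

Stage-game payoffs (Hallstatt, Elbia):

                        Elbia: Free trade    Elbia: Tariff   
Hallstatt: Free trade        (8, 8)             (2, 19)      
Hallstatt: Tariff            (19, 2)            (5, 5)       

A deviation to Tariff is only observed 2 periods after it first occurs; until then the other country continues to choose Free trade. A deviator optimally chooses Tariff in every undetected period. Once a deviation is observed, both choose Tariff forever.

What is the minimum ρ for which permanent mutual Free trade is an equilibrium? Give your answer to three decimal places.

0.886

The best deviation is to choose Tariff for all 2 undetected periods, earning 19 each, then 5 forever once detected.
Deviation value: 19(1−ρ^2)/(1−ρ) + 5ρ^2/(1−ρ); cooperation value: 8/(1−ρ).
IC: 8 ≥ 19(1−ρ^2) + 5ρ^2 = 19 − 14ρ^2.
So ρ^2 ≥ 11/14, giving ρ ≥ (11/14)^(1/2) ≈ 0.886.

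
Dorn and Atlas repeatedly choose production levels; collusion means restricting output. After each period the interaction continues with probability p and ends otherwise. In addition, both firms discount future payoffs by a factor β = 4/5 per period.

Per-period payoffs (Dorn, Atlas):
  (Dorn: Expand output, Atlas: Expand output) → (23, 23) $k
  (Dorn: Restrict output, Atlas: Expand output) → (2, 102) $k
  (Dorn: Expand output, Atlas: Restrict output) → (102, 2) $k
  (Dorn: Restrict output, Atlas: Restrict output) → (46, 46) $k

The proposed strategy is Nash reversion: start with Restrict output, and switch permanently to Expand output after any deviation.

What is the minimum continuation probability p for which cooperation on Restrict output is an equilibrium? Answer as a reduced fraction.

With continuation probability p and discount β, the effective per-period discount factor is βp.
Grim-trigger IC: βp ≥ (102−46)/(102−23) = 56/79.
So p ≥ (56/79)/(4/5) = 70/79.

70/79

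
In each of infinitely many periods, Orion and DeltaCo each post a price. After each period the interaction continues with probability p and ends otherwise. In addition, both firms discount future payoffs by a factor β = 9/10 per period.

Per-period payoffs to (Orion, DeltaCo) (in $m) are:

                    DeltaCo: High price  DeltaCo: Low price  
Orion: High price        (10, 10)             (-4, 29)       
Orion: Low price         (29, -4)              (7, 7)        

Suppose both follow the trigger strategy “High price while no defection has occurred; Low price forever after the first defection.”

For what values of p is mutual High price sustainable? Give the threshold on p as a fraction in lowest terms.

With continuation probability p and discount β, the effective per-period discount factor is βp.
Grim-trigger IC: βp ≥ (29−10)/(29−7) = 19/22.
So p ≥ (19/22)/(9/10) = 95/99.

95/99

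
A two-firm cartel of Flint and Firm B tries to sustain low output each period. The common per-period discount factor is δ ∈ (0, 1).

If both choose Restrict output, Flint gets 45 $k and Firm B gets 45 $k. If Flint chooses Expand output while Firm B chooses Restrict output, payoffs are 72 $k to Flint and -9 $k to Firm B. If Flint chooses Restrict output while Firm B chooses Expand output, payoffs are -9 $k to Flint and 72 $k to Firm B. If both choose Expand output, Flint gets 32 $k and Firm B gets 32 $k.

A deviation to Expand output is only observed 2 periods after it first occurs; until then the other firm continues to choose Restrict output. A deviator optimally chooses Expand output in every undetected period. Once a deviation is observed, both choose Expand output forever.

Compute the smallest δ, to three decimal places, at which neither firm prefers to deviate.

The best deviation is to choose Expand output for all 2 undetected periods, earning 72 each, then 32 forever once detected.
Deviation value: 72(1−δ^2)/(1−δ) + 32δ^2/(1−δ); cooperation value: 45/(1−δ).
IC: 45 ≥ 72(1−δ^2) + 32δ^2 = 72 − 40δ^2.
So δ^2 ≥ 27/40, giving δ ≥ (27/40)^(1/2) ≈ 0.822.

0.822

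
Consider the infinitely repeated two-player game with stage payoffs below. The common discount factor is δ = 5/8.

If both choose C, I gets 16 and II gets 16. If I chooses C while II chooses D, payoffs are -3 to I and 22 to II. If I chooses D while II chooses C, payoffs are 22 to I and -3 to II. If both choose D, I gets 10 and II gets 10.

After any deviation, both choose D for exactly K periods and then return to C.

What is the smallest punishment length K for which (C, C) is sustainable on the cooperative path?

2

Need Σ_{k=1}^{K} δ^k ≥ (22−16)/(16−10) = 1.0000 at δ = 5/8.
At K = 1 the sum is 0.6250 < 1.0000; at K = 2 it is 1.0156 ≥ 1.0000.
So the minimum punishment length is K = 2.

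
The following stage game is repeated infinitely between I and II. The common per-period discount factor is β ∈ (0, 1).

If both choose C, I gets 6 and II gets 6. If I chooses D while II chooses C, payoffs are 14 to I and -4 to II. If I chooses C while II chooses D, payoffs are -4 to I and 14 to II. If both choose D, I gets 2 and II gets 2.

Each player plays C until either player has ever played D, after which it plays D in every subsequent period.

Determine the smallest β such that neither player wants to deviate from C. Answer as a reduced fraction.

Under grim trigger the critical discount factor is (T−C)/(T−P) with T = 14, C = 6, P = 2.
β* = (14−6)/(14−2) = 8/12 = 2/3.

2/3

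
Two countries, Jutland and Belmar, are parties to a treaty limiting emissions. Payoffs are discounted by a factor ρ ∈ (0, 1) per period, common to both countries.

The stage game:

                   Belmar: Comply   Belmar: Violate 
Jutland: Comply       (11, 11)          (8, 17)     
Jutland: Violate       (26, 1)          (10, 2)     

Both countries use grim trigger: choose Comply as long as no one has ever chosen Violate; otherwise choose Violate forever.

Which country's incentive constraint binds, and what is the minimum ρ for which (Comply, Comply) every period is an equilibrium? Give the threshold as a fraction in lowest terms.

For Jutland: deviation gain 26−11 = 15, per-period punishment loss 11−10 = 1. IC gives ρ ≥ 15/16.
For Belmar: gain 6, loss 9 per period, so ρ ≥ 6/15 = 2/5.
The tighter constraint is Jutland's, so cooperation needs ρ ≥ 15/16.

Jutland; ρ ≥ 15/16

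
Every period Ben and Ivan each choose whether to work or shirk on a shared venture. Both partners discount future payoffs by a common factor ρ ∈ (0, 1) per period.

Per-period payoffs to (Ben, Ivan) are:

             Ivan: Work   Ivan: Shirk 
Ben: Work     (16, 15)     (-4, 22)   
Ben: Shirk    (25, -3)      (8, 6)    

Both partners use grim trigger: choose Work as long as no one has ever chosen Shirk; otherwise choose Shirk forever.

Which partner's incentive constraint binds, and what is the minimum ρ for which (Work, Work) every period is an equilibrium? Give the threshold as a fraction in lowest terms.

Ben: cooperation gives 16 each period; deviation gives 25 once then 8 forever.
  16/(1−ρ) ≥ 25 + 8ρ/(1−ρ) ⇒ ρ ≥ 9/17.
Ivan: cooperation gives 15 each period; deviation gives 22 once then 6 forever.
  ρ ≥ 7/16.
Both must hold, so the binding constraint is Ben's: ρ ≥ 9/17.

Ben; ρ ≥ 9/17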